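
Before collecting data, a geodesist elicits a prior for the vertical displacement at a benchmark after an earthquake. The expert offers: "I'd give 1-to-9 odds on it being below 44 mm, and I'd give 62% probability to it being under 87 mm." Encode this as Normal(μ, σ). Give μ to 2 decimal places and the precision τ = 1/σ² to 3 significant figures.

For Normal(μ,σ), the p-quantile is μ + z_p·σ. Here z_{0.1} = -1.282, z_{0.62} = 0.3055.
So 44 = μ − 1.282σ and 87 = μ + 0.3055σ.
Subtracting: σ = (87 − 44)/(0.3055 − (-1.282)) = 27.09.
Then μ = 44 − (-1.282)·27.09 = 78.72.
Precision τ = 1/σ² = 1/27.09² = 0.00136.

μ = 78.72, τ = 0.00136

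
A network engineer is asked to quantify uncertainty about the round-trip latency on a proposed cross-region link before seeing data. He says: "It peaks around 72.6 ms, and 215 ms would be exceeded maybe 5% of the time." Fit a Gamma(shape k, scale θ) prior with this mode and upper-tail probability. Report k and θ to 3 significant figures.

k ≈ 3.25, θ ≈ 32.2

Gamma(k,θ) with k>1 has mode (k−1)θ, so θ = 72.6/(k−1).
Need P(X < 215) = 0.95 with θ tied to k this way. Start at k = 2, θ = 72.6: P(X<215) ≈ 0.795.
Too low — raise k to concentrate. Iterating converges to k ≈ 3.25.
Then θ = 72.6/(3.25−1) ≈ 32.2.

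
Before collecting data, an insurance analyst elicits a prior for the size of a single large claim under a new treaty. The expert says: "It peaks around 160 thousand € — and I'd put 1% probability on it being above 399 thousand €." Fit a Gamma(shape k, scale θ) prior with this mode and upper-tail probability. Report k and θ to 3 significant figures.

k ≈ 6.62, θ ≈ 28.4

Gamma(k,θ) with k>1 has mode (k−1)θ, so θ = 160/(k−1).
Need P(X < 399) = 0.99 with θ tied to k this way. Start at k = 2, θ = 160: P(X<399) ≈ 0.711.
Too low — raise k to concentrate. Iterating converges to k ≈ 6.62.
Then θ = 160/(6.62−1) ≈ 28.4.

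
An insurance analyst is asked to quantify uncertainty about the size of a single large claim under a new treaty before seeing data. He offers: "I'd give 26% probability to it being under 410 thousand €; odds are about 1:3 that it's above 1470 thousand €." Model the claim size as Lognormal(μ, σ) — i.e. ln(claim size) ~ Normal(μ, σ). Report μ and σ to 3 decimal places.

If T ~ Lognormal(μ,σ) then ln T ~ Normal(μ,σ), so the p-quantile of ln T is μ + z_p·σ.
ln(410) = 6.016 and ln(1470) = 7.293; z_{0.26} = -0.6433, z_{0.75} = 0.6745.
σ = (7.293 − 6.016)/(0.6745 − (-0.6433)) = 0.969.
μ = 6.016 − (-0.6433)·0.969 = 6.639.

μ ≈ 6.639, σ ≈ 0.969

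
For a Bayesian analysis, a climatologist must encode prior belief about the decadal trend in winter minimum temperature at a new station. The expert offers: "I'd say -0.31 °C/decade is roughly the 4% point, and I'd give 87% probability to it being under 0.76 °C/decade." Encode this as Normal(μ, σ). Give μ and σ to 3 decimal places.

μ = 0.341, σ = 0.372

The p-quantile of Normal(μ,σ) is μ + z_p·σ, with z_{0.04} = -1.751 and z_{0.87} = 1.126.
Eliminate σ: μ = (z₂·x₁ − z₁·x₂)/(z₂ − z₁) = (1.126·-0.31 − (-1.751)·0.76)/2.877 = 0.341.
Then σ = (x₂ − x₁)/(z₂ − z₁) = (0.76 − -0.31)/2.877 = 0.372.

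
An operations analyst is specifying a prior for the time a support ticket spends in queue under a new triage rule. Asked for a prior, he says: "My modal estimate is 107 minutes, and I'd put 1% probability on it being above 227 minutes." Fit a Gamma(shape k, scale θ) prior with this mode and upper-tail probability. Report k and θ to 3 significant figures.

k ≈ 9.58, θ ≈ 12.5

Gamma(k,θ) with k>1 has mode (k−1)θ, so θ = 107/(k−1).
Need P(X < 227) = 0.99 with θ tied to k this way. Start at k = 2, θ = 107: P(X<227) ≈ 0.626.
Too low — raise k to concentrate. Iterating converges to k ≈ 9.58.
Then θ = 107/(9.58−1) ≈ 12.5.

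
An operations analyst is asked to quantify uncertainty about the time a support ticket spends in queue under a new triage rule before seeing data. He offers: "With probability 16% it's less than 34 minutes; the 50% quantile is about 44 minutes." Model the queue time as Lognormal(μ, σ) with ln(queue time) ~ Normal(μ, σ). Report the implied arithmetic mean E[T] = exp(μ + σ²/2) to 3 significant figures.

If T ~ Lognormal(μ,σ) then ln T ~ Normal(μ,σ), so the p-quantile of ln T is μ + z_p·σ.
ln(34) = 3.526 and ln(44) = 3.784; z_{0.16} = -0.9945, z_{0.5} = 0.
σ = (3.784 − 3.526)/(0 − (-0.9945)) = 0.259.
μ = 3.526 − (-0.9945)·0.259 = 3.784.
E[T] = exp(μ + σ²/2) = exp(3.784 + 0.0336) = 45.5 minutes.

E[T] ≈ 45.5 minutes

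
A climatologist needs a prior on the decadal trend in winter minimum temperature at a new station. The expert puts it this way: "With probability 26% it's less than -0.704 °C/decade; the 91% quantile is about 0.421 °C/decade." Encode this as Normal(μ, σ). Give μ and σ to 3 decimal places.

μ = -0.339, σ = 0.567

The p-quantile of Normal(μ,σ) is μ + z_p·σ, with z_{0.26} = -0.6433 and z_{0.91} = 1.341.
Eliminate σ: μ = (z₂·x₁ − z₁·x₂)/(z₂ − z₁) = (1.341·-0.704 − (-0.6433)·0.421)/1.984 = -0.339.
Then σ = (x₂ − x₁)/(z₂ − z₁) = (0.421 − -0.704)/1.984 = 0.567.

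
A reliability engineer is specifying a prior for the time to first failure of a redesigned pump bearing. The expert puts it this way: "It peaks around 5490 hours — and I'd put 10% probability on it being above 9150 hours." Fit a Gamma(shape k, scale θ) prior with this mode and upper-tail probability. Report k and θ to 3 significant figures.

k ≈ 8.24, θ ≈ 758

Gamma(k,θ) with k>1 has mode (k−1)θ, so θ = 5490/(k−1).
Need P(X < 9150) = 0.9 with θ tied to k this way. Start at k = 2, θ = 5490: P(X<9150) ≈ 0.496.
Too low — raise k to concentrate. Iterating converges to k ≈ 8.24.
Then θ = 5490/(8.24−1) ≈ 758.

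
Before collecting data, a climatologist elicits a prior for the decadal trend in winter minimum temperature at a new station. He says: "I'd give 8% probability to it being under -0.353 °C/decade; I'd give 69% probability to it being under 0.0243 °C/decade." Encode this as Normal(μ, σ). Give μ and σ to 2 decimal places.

μ = -0.07, σ = 0.20

The p-quantile of Normal(μ,σ) is μ + z_p·σ, with z_{0.08} = -1.405 and z_{0.69} = 0.4959.
Eliminate σ: μ = (z₂·x₁ − z₁·x₂)/(z₂ − z₁) = (0.4959·-0.353 − (-1.405)·0.0243)/1.901 = -0.07.
Then σ = (x₂ − x₁)/(z₂ − z₁) = (0.0243 − -0.353)/1.901 = 0.20.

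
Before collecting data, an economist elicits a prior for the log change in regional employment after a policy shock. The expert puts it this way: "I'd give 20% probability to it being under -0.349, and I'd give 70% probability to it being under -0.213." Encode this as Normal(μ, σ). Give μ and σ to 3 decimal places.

For Normal(μ,σ), the p-quantile is μ + z_p·σ. Here z_{0.2} = -0.8416, z_{0.7} = 0.5244.
So -0.349 = μ − 0.8416σ and -0.213 = μ + 0.5244σ.
Subtracting: σ = (-0.213 − -0.349)/(0.5244 − (-0.8416)) = 0.100.
Then μ = -0.349 − (-0.8416)·0.100 = -0.265.

μ = -0.265, σ = 0.100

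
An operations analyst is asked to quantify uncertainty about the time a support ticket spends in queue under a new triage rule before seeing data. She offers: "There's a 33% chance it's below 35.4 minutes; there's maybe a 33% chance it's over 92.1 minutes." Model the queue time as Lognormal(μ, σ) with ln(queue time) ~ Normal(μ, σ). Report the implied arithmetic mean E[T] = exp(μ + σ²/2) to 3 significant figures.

E[T] ≈ 103 minutes

If T ~ Lognormal(μ,σ) then ln T ~ Normal(μ,σ), so the p-quantile of ln T is μ + z_p·σ.
ln(35.4) = 3.567 and ln(92.1) = 4.523; z_{0.33} = -0.4399, z_{0.67} = 0.4399.
σ = (4.523 − 3.567)/(0.4399 − (-0.4399)) = 1.087.
μ = 3.567 − (-0.4399)·1.087 = 4.045.
E[T] = exp(μ + σ²/2) = exp(4.045 + 0.5905) = 103 minutes.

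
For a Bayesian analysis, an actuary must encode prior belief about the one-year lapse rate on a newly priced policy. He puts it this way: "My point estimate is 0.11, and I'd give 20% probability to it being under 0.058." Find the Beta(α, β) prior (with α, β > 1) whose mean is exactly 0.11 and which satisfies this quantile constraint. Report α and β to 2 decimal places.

With mean 0.11 fixed, write α = 0.11s, β = 0.89s where s = α+β.
Need P(θ < 0.058) = 0.2 under Beta(0.11s, 0.89s). Normal approximation: (q−m)/√(m(1−m)/s) ≈ z_{0.2} = -0.842, so s ≈ 0.11·0.89·(-0.842)²/(0.058−0.11)² = 25.6.
At s = 25.6: P(θ<0.058) ≈ 0.204. Adjusting to match 0.2 gives s ≈ 26.22.
So α = 0.11·26.22 ≈ 2.88, β = 0.89·26.22 ≈ 23.34.

α ≈ 2.88, β ≈ 23.34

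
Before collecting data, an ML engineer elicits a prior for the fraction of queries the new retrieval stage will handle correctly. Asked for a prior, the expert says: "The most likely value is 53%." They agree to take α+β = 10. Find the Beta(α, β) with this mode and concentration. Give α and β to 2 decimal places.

For α,β > 1 the Beta mode is (α−1)/(α+β−2). With α+β = 10, the mode is (α−1)/8.
Set (α−1)/8 = 0.53 → α = 1 + 0.53·8 = 5.24.
β = 10 − α = 4.76.

α = 5.24, β = 4.76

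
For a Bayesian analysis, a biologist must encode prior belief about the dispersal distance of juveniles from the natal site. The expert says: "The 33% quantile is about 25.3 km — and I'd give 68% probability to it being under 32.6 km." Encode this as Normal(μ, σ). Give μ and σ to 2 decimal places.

The p-quantile of Normal(μ,σ) is μ + z_p·σ, with z_{0.33} = -0.4399 and z_{0.68} = 0.4677.
Eliminate σ: μ = (z₂·x₁ − z₁·x₂)/(z₂ − z₁) = (0.4677·25.3 − (-0.4399)·32.6)/0.9076 = 28.84.
Then σ = (x₂ − x₁)/(z₂ − z₁) = (32.6 − 25.3)/0.9076 = 8.04.

μ = 28.84, σ = 8.04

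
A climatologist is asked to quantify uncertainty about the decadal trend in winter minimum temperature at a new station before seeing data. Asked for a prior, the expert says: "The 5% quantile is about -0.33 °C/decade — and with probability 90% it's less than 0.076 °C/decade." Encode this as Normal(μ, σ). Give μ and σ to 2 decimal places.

The p-quantile of Normal(μ,σ) is μ + z_p·σ, with z_{0.05} = -1.645 and z_{0.9} = 1.282.
Eliminate σ: μ = (z₂·x₁ − z₁·x₂)/(z₂ − z₁) = (1.282·-0.33 − (-1.645)·0.076)/2.926 = -0.10.
Then σ = (x₂ − x₁)/(z₂ − z₁) = (0.076 − -0.33)/2.926 = 0.14.

μ = -0.10, σ = 0.14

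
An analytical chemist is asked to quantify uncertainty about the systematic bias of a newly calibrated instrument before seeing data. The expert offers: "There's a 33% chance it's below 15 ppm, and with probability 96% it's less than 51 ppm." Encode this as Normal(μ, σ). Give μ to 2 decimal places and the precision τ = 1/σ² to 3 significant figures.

μ = 22.23, τ = 0.0037

The p-quantile of Normal(μ,σ) is μ + z_p·σ, with z_{0.33} = -0.4399 and z_{0.96} = 1.751.
Eliminate σ: μ = (z₂·x₁ − z₁·x₂)/(z₂ − z₁) = (1.751·15 − (-0.4399)·51)/2.191 = 22.23.
Then σ = (x₂ − x₁)/(z₂ − z₁) = (51 − 15)/2.191 = 16.43.
Precision τ = 1/σ² = 1/16.43² = 0.0037.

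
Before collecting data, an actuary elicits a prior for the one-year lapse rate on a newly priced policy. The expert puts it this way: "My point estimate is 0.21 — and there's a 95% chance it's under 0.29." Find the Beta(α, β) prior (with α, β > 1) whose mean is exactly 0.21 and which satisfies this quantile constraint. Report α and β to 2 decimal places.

With mean 0.21 fixed, write α = 0.21s, β = 0.79s where s = α+β.
Need P(θ < 0.29) = 0.95 under Beta(0.21s, 0.79s). Normal approximation: (q−m)/√(m(1−m)/s) ≈ z_{0.95} = 1.64, so s ≈ 0.21·0.79·(1.64)²/(0.29−0.21)² = 70.1.
At s = 70.1: P(θ<0.29) ≈ 0.942. Adjusting to match 0.95 gives s ≈ 76.99.
So α = 0.21·76.99 ≈ 16.17, β = 0.79·76.99 ≈ 60.82.

α ≈ 16.17, β ≈ 60.82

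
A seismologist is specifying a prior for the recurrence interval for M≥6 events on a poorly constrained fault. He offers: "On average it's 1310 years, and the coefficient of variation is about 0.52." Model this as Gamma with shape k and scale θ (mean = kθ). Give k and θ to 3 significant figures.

k ≈ 3.7, θ ≈ 354

For Gamma(k, scale θ): mean = kθ, variance = kθ², so CV = 1/√k.
CV = 0.52, hence k = 1/CV² = 3.7.
Then θ = mean/k = 1310/3.7 = 354.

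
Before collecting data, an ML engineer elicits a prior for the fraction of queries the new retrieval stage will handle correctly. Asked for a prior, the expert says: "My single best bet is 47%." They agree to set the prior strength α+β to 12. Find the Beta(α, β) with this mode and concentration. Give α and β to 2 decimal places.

α = 5.70, β = 6.30

For α,β > 1 the Beta mode is (α−1)/(α+β−2). With α+β = 12, the mode is (α−1)/10.
Set (α−1)/10 = 0.47 → α = 1 + 0.47·10 = 5.70.
β = 12 − α = 6.30.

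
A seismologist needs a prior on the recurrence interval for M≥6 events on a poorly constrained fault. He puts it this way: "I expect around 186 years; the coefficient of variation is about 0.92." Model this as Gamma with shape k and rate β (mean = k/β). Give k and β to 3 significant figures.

For Gamma(k, rate β): mean = k/β, variance = k/β², so CV = 1/√k.
CV = 0.92, hence k = 1/CV² = 1.18.
Then β = k/mean = 1.18/186 = 0.00635.

k ≈ 1.18, β ≈ 0.00635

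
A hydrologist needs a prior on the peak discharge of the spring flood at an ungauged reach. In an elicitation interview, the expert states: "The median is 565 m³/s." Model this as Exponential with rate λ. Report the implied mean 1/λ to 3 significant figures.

mean ≈ 815 m³/s

Exponential median = ln 2 / λ, so λ = ln 2 / 565.0 = 0.00123.
Mean = 1/λ = 815 m³/s.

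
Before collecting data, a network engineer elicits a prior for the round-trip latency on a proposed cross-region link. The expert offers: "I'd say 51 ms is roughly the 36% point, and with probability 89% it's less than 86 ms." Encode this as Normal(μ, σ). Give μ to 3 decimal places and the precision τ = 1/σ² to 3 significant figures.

μ = 58.916, τ = 0.00205

The p-quantile of Normal(μ,σ) is μ + z_p·σ, with z_{0.36} = -0.3585 and z_{0.89} = 1.227.
Eliminate σ: μ = (z₂·x₁ − z₁·x₂)/(z₂ − z₁) = (1.227·51 − (-0.3585)·86)/1.585 = 58.916.
Then σ = (x₂ − x₁)/(z₂ − z₁) = (86 − 51)/1.585 = 22.082.
Precision τ = 1/σ² = 1/22.08² = 0.00205.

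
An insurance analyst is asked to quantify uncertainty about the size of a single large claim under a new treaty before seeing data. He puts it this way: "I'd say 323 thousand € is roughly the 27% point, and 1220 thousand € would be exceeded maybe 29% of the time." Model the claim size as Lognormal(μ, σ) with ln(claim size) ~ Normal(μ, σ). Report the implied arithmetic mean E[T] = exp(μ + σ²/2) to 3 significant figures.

If T ~ Lognormal(μ,σ) then ln T ~ Normal(μ,σ), so the p-quantile of ln T is μ + z_p·σ.
ln(323) = 5.778 and ln(1220) = 7.107; z_{0.27} = -0.6128, z_{0.71} = 0.5534.
σ = (7.107 − 5.778)/(0.5534 − (-0.6128)) = 1.140.
μ = 5.778 − (-0.6128)·1.140 = 6.476.
E[T] = exp(μ + σ²/2) = exp(6.476 + 0.6493) = 1240 thousand €.

E[T] ≈ 1240 thousand €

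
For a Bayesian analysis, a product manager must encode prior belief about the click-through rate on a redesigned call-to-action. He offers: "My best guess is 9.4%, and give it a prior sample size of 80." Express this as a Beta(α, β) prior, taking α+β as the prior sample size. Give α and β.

Under the effective-sample-size interpretation, Beta(α, β) has prior mean α/(α+β) and prior sample size α+β.
So α+β = 80 and α/(α+β) = 0.094, giving α = 0.094·80 = 7.52 and β = 80 − 7.52 = 72.48.

α = 7.52, β = 72.48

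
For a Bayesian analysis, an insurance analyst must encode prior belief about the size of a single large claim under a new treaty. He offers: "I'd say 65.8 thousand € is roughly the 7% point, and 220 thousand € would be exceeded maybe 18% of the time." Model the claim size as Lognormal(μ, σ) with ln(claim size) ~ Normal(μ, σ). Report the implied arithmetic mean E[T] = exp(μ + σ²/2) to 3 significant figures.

If T ~ Lognormal(μ,σ) then ln T ~ Normal(μ,σ), so the p-quantile of ln T is μ + z_p·σ.
ln(65.8) = 4.187 and ln(220) = 5.394; z_{0.07} = -1.476, z_{0.82} = 0.9154.
σ = (5.394 − 4.187)/(0.9154 − (-1.476)) = 0.505.
μ = 4.187 − (-1.476)·0.505 = 4.932.
E[T] = exp(μ + σ²/2) = exp(4.932 + 0.1274) = 157 thousand €.

E[T] ≈ 157 thousand €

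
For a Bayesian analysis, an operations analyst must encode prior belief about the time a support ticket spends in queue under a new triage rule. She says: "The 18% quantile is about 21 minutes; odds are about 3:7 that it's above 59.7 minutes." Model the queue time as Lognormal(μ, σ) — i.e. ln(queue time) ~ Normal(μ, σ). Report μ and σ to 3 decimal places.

If T ~ Lognormal(μ,σ) then ln T ~ Normal(μ,σ), so the p-quantile of ln T is μ + z_p·σ.
ln(21) = 3.045 and ln(59.7) = 4.089; z_{0.18} = -0.9154, z_{0.7} = 0.5244.
σ = (4.089 − 3.045)/(0.5244 − (-0.9154)) = 0.726.
μ = 3.045 − (-0.9154)·0.726 = 3.709.

μ ≈ 3.709, σ ≈ 0.726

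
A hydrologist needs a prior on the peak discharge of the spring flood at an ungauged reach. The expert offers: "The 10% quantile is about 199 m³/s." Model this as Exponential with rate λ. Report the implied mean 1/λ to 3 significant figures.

mean ≈ 1890 m³/s

P(T < 199.0) = 1 − e^(−λ·199.0) = 0.1, so λ = −ln(1−0.1)/199.0 = −ln(0.9)/199.0 = 0.000529.
Mean = 1/λ = 1890 m³/s.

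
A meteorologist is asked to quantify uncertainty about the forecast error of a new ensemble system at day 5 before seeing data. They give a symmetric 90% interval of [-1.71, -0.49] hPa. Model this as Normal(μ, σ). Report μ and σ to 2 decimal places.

μ = -1.10, σ = 0.37

A symmetric 90% interval runs μ ± z·σ with z = 1.645.
Half-width = 0.61, so σ = 0.61/1.645 = 0.37.
μ is the interval midpoint, -1.10.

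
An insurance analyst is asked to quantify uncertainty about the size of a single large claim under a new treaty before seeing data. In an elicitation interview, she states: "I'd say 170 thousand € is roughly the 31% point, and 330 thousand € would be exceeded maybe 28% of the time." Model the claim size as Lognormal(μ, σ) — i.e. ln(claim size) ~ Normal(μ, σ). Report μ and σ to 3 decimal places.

μ ≈ 5.441, σ ≈ 0.615

If T ~ Lognormal(μ,σ) then ln T ~ Normal(μ,σ), so the p-quantile of ln T is μ + z_p·σ.
ln(170) = 5.136 and ln(330) = 5.799; z_{0.31} = -0.4959, z_{0.72} = 0.5828.
σ = (5.799 − 5.136)/(0.5828 − (-0.4959)) = 0.615.
μ = 5.136 − (-0.4959)·0.615 = 5.441.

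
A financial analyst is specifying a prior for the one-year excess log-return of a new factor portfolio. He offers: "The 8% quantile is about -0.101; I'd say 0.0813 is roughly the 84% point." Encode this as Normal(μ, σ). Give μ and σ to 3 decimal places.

μ = 0.006, σ = 0.076

The p-quantile of Normal(μ,σ) is μ + z_p·σ, with z_{0.08} = -1.405 and z_{0.84} = 0.9945.
Eliminate σ: μ = (z₂·x₁ − z₁·x₂)/(z₂ − z₁) = (0.9945·-0.101 − (-1.405)·0.0813)/2.4 = 0.006.
Then σ = (x₂ − x₁)/(z₂ − z₁) = (0.0813 − -0.101)/2.4 = 0.076.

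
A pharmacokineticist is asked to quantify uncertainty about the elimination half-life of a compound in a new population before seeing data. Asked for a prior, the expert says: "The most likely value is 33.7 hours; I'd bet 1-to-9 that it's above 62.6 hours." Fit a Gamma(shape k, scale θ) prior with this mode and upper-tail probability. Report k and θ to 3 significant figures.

Gamma(k,θ) with k>1 has mode (k−1)θ, so θ = 33.7/(k−1).
Need P(X < 62.6) = 0.9 with θ tied to k this way. Start at k = 2, θ = 33.7: P(X<62.6) ≈ 0.554.
Too low — raise k to concentrate. Iterating converges to k ≈ 5.98.
Then θ = 33.7/(5.98−1) ≈ 6.77.

k ≈ 5.98, θ ≈ 6.77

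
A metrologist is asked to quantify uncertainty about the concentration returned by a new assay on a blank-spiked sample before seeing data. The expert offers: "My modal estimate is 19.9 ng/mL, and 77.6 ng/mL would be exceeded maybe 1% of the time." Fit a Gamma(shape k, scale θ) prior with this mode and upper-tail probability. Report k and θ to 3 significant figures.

k ≈ 3.27, θ ≈ 8.76

Gamma(k,θ) with k>1 has mode (k−1)θ, so θ = 19.9/(k−1).
Need P(X < 77.6) = 0.99 with θ tied to k this way. Start at k = 2, θ = 19.9: P(X<77.6) ≈ 0.901.
Too low — raise k to concentrate. Iterating converges to k ≈ 3.27.
Then θ = 19.9/(3.27−1) ≈ 8.76.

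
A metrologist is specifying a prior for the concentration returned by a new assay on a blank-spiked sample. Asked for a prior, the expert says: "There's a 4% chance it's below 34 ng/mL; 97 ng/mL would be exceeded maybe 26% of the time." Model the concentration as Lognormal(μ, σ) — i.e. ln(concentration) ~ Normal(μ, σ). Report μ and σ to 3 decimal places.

μ ≈ 4.293, σ ≈ 0.438

If T ~ Lognormal(μ,σ) then ln T ~ Normal(μ,σ), so the p-quantile of ln T is μ + z_p·σ.
ln(34) = 3.526 and ln(97) = 4.575; z_{0.04} = -1.751, z_{0.74} = 0.6433.
σ = (4.575 − 3.526)/(0.6433 − (-1.751)) = 0.438.
μ = 3.526 − (-1.751)·0.438 = 4.293.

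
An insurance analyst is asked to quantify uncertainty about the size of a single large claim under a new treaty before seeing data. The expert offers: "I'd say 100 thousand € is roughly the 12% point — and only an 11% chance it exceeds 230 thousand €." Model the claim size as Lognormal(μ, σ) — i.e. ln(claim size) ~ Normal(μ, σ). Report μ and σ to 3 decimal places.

If T ~ Lognormal(μ,σ) then ln T ~ Normal(μ,σ), so the p-quantile of ln T is μ + z_p·σ.
ln(100) = 4.605 and ln(230) = 5.438; z_{0.12} = -1.175, z_{0.89} = 1.227.
σ = (5.438 − 4.605)/(1.227 − (-1.175)) = 0.347.
μ = 4.605 − (-1.175)·0.347 = 5.013.

μ ≈ 5.013, σ ≈ 0.347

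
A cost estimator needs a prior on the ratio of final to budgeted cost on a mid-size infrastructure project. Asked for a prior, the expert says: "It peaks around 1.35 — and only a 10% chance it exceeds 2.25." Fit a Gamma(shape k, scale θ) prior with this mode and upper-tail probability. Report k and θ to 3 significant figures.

k ≈ 8.24, θ ≈ 0.187

Gamma(k,θ) with k>1 has mode (k−1)θ, so θ = 1.35/(k−1).
Need P(X < 2.25) = 0.9 with θ tied to k this way. Start at k = 2, θ = 1.35: P(X<2.25) ≈ 0.496.
Too low — raise k to concentrate. Iterating converges to k ≈ 8.24.
Then θ = 1.35/(8.24−1) ≈ 0.187.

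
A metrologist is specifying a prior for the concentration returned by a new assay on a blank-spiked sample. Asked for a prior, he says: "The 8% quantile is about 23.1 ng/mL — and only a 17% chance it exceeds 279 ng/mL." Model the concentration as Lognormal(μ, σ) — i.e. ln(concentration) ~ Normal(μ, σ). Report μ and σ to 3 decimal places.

If T ~ Lognormal(μ,σ) then ln T ~ Normal(μ,σ), so the p-quantile of ln T is μ + z_p·σ.
ln(23.1) = 3.14 and ln(279) = 5.631; z_{0.08} = -1.405, z_{0.83} = 0.9542.
σ = (5.631 − 3.14)/(0.9542 − (-1.405)) = 1.056.
μ = 3.14 − (-1.405)·1.056 = 4.624.

μ ≈ 4.624, σ ≈ 1.056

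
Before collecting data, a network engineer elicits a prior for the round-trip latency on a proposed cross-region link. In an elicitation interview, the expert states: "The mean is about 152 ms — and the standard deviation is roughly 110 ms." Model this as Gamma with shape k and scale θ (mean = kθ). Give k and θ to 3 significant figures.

k ≈ 1.91, θ ≈ 79.6

For Gamma(k, scale θ): mean = kθ, variance = kθ², so CV = 1/√k.
CV = SD/mean = 110/152 = 0.7237, hence k = 1/CV² = 1.91.
Then θ = mean/k = 152/1.91 = 79.6.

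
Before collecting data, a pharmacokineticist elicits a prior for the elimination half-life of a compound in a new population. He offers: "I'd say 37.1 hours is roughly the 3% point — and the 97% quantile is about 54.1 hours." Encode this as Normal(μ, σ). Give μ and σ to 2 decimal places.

μ = 45.60, σ = 4.52

For Normal(μ,σ), the p-quantile is μ + z_p·σ. Here z_{0.03} = -1.881, z_{0.97} = 1.881.
So 37.1 = μ − 1.881σ and 54.1 = μ + 1.881σ.
Subtracting: σ = (54.1 − 37.1)/(1.881 − (-1.881)) = 4.52.
Then μ = 37.1 − (-1.881)·4.52 = 45.60.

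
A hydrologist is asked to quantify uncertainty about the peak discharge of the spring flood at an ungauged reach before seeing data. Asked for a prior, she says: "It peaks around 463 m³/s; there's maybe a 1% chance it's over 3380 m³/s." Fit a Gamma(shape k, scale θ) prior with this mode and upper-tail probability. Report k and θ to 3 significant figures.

Gamma(k,θ) with k>1 has mode (k−1)θ, so θ = 463/(k−1).
Need P(X < 3380) = 0.99 with θ tied to k this way. Start at k = 2, θ = 463: P(X<3380) ≈ 0.994.
Too high — lower k to spread out. Iterating converges to k ≈ 1.88.
Then θ = 463/(1.88−1) ≈ 527.

k ≈ 1.88, θ ≈ 527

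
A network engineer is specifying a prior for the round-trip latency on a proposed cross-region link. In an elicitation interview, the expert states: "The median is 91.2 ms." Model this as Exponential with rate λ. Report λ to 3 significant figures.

λ ≈ 0.0076

Exponential median = ln 2 / λ, so λ = ln 2 / 91.2 = 0.0076.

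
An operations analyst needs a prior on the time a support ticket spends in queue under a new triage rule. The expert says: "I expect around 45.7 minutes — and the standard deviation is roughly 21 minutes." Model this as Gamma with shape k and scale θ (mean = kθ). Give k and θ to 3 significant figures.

For Gamma(k, scale θ): mean = kθ, variance = kθ², so CV = 1/√k.
CV = SD/mean = 21/45.7 = 0.4595, hence k = 1/CV² = 4.74.
Then θ = mean/k = 45.7/4.74 = 9.65.

k ≈ 4.74, θ ≈ 9.65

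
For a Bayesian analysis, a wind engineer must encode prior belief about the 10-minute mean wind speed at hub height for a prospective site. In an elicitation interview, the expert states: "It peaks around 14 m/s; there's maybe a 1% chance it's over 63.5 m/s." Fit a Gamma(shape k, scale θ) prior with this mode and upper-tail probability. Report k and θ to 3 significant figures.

k ≈ 2.76, θ ≈ 7.93

Gamma(k,θ) with k>1 has mode (k−1)θ, so θ = 14/(k−1).
Need P(X < 63.5) = 0.99 with θ tied to k this way. Start at k = 2, θ = 14: P(X<63.5) ≈ 0.941.
Too low — raise k to concentrate. Iterating converges to k ≈ 2.76.
Then θ = 14/(2.76−1) ≈ 7.93.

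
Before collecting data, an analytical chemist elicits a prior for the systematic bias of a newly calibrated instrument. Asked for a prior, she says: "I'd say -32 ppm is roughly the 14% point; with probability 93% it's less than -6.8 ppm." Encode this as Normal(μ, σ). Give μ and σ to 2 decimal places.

μ = -21.35, σ = 9.86

The p-quantile of Normal(μ,σ) is μ + z_p·σ, with z_{0.14} = -1.08 and z_{0.93} = 1.476.
Eliminate σ: μ = (z₂·x₁ − z₁·x₂)/(z₂ − z₁) = (1.476·-32 − (-1.08)·-6.8)/2.556 = -21.35.
Then σ = (x₂ − x₁)/(z₂ − z₁) = (-6.8 − -32)/2.556 = 9.86.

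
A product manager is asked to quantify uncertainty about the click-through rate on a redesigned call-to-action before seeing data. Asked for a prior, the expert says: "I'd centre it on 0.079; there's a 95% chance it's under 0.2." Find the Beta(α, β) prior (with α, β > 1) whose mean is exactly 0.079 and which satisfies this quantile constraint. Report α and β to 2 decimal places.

α ≈ 1.45, β ≈ 16.90

With mean 0.079 fixed, write α = 0.079s, β = 0.921s where s = α+β.
Need P(θ < 0.2) = 0.95 under Beta(0.079s, 0.921s). Normal approximation: (q−m)/√(m(1−m)/s) ≈ z_{0.95} = 1.64, so s ≈ 0.079·0.921·(1.64)²/(0.2−0.079)² = 13.4.
At s = 13.4: P(θ<0.2) ≈ 0.930. Adjusting to match 0.95 gives s ≈ 18.35.
So α = 0.079·18.35 ≈ 1.45, β = 0.921·18.35 ≈ 16.90.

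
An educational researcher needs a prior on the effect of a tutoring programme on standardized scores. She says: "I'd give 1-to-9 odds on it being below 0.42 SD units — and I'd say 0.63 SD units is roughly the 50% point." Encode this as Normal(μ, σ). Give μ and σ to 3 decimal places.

μ = 0.630, σ = 0.164

The p-quantile of Normal(μ,σ) is μ + z_p·σ, with z_{0.1} = -1.282 and z_{0.5} = 0.
Eliminate σ: μ = (z₂·x₁ − z₁·x₂)/(z₂ − z₁) = (0·0.42 − (-1.282)·0.63)/1.282 = 0.630.
Then σ = (x₂ − x₁)/(z₂ − z₁) = (0.63 − 0.42)/1.282 = 0.164.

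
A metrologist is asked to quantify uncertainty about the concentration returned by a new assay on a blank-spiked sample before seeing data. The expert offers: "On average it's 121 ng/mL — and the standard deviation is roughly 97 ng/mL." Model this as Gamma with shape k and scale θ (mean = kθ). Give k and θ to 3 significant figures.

k ≈ 1.56, θ ≈ 77.8

For Gamma(k, scale θ): mean = kθ, variance = kθ², so CV = 1/√k.
CV = SD/mean = 97/121 = 0.8017, hence k = 1/CV² = 1.56.
Then θ = mean/k = 121/1.56 = 77.8.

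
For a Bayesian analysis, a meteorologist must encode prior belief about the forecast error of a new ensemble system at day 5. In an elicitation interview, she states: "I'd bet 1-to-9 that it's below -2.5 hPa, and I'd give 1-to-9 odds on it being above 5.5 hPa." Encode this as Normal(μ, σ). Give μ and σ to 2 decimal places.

μ = 1.50, σ = 3.12

The p-quantile of Normal(μ,σ) is μ + z_p·σ, with z_{0.1} = -1.282 and z_{0.9} = 1.282.
Eliminate σ: μ = (z₂·x₁ − z₁·x₂)/(z₂ − z₁) = (1.282·-2.5 − (-1.282)·5.5)/2.563 = 1.50.
Then σ = (x₂ − x₁)/(z₂ − z₁) = (5.5 − -2.5)/2.563 = 3.12.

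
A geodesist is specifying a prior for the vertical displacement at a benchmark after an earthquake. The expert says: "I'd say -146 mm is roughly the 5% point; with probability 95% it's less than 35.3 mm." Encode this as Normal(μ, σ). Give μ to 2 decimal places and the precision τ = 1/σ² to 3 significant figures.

μ = -55.35, τ = 0.000329

The p-quantile of Normal(μ,σ) is μ + z_p·σ, with z_{0.05} = -1.645 and z_{0.95} = 1.645.
Eliminate σ: μ = (z₂·x₁ − z₁·x₂)/(z₂ − z₁) = (1.645·-146 − (-1.645)·35.3)/3.29 = -55.35.
Then σ = (x₂ − x₁)/(z₂ − z₁) = (35.3 − -146)/3.29 = 55.11.
Precision τ = 1/σ² = 1/55.11² = 0.000329.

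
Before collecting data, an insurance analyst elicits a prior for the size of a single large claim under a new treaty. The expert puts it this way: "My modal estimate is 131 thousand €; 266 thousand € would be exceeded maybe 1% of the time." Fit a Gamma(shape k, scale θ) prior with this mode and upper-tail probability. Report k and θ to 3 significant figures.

Gamma(k,θ) with k>1 has mode (k−1)θ, so θ = 131/(k−1).
Need P(X < 266) = 0.99 with θ tied to k this way. Start at k = 2, θ = 131: P(X<266) ≈ 0.602.
Too low — raise k to concentrate. Iterating converges to k ≈ 10.8.
Then θ = 131/(10.8−1) ≈ 13.4.

k ≈ 10.8, θ ≈ 13.4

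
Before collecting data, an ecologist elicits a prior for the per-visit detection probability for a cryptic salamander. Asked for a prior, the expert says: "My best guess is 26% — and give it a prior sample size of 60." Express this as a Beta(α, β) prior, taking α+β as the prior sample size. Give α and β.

α = 15.6, β = 44.4

Under the effective-sample-size interpretation, Beta(α, β) has prior mean α/(α+β) and prior sample size α+β.
So α+β = 60 and α/(α+β) = 0.26, giving α = 0.26·60 = 15.6 and β = 60 − 15.6 = 44.4.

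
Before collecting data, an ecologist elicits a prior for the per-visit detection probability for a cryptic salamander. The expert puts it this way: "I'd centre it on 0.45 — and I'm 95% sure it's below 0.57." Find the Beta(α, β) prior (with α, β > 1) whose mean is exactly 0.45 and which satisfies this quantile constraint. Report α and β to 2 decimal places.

α ≈ 20.97, β ≈ 25.63

With mean 0.45 fixed, write α = 0.45s, β = 0.55s where s = α+β.
Need P(θ < 0.57) = 0.95 under Beta(0.45s, 0.55s). Normal approximation: (q−m)/√(m(1−m)/s) ≈ z_{0.95} = 1.64, so s ≈ 0.45·0.55·(1.64)²/(0.57−0.45)² = 46.5.
At s = 46.5: P(θ<0.57) ≈ 0.950. Adjusting to match 0.95 gives s ≈ 46.59.
So α = 0.45·46.59 ≈ 20.97, β = 0.55·46.59 ≈ 25.63.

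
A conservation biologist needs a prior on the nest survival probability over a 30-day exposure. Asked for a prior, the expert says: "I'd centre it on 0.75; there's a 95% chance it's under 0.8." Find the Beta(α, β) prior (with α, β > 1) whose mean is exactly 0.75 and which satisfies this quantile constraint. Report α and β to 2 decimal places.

α ≈ 142.57, β ≈ 47.52

With mean 0.75 fixed, write α = 0.75s, β = 0.25s where s = α+β.
Need P(θ < 0.8) = 0.95 under Beta(0.75s, 0.25s). Normal approximation: (q−m)/√(m(1−m)/s) ≈ z_{0.95} = 1.64, so s ≈ 0.75·0.25·(1.64)²/(0.8−0.75)² = 202.9.
At s = 202.9: P(θ<0.8) ≈ 0.956. Adjusting to match 0.95 gives s ≈ 190.10.
So α = 0.75·190.10 ≈ 142.57, β = 0.25·190.10 ≈ 47.52.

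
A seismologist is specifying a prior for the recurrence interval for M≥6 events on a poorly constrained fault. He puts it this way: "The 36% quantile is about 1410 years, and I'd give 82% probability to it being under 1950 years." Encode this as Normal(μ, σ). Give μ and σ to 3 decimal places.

μ = 1561.958, σ = 423.920

For Normal(μ,σ), the p-quantile is μ + z_p·σ. Here z_{0.36} = -0.3585, z_{0.82} = 0.9154.
So 1410 = μ − 0.3585σ and 1950 = μ + 0.9154σ.
Subtracting: σ = (1950 − 1410)/(0.9154 − (-0.3585)) = 423.920.
Then μ = 1410 − (-0.3585)·423.920 = 1561.958.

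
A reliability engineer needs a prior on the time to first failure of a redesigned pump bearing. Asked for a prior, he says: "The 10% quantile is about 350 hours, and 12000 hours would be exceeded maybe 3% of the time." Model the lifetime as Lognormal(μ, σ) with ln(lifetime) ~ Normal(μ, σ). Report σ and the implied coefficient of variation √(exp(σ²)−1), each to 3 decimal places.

If T ~ Lognormal(μ,σ) then ln T ~ Normal(μ,σ), so the p-quantile of ln T is μ + z_p·σ.
ln(350) = 5.858 and ln(12000) = 9.393; z_{0.1} = -1.282, z_{0.97} = 1.881.
σ = (9.393 − 5.858)/(1.881 − (-1.282)) = 1.118.
μ = 5.858 − (-1.282)·1.118 = 7.290.
CV = √(exp(σ²)−1) = √(exp(1.2494)−1) = 1.577.

σ ≈ 1.118, CV ≈ 1.577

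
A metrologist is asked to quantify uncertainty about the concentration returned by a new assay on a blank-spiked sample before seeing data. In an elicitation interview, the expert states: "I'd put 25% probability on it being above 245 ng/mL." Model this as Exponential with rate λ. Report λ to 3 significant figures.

λ ≈ 0.00566

P(T > 245.0) = e^(−λ·245.0) = 0.25, so λ = −ln(0.25)/245.0 = 0.00566.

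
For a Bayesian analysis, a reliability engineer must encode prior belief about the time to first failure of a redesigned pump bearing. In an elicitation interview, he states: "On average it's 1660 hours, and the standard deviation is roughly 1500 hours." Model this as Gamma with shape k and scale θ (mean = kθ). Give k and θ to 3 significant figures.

k ≈ 1.22, θ ≈ 1360

For Gamma(k, scale θ): mean = kθ, variance = kθ², so CV = 1/√k.
CV = SD/mean = 1500/1660 = 0.9036, hence k = 1/CV² = 1.22.
Then θ = mean/k = 1660/1.22 = 1360.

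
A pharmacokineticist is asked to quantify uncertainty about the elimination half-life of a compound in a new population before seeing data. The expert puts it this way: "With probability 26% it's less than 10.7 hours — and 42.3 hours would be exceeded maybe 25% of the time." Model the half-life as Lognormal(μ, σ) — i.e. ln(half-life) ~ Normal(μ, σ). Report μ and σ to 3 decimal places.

μ ≈ 3.041, σ ≈ 1.043

If T ~ Lognormal(μ,σ) then ln T ~ Normal(μ,σ), so the p-quantile of ln T is μ + z_p·σ.
ln(10.7) = 2.37 and ln(42.3) = 3.745; z_{0.26} = -0.6433, z_{0.75} = 0.6745.
σ = (3.745 − 2.37)/(0.6745 − (-0.6433)) = 1.043.
μ = 2.37 − (-0.6433)·1.043 = 3.041.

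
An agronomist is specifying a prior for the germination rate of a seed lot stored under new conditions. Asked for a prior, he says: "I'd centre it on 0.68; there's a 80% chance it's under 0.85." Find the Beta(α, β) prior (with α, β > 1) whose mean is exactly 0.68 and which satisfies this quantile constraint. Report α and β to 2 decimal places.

With mean 0.68 fixed, write α = 0.68s, β = 0.32s where s = α+β.
Need P(θ < 0.85) = 0.8 under Beta(0.68s, 0.32s). Normal approximation: (q−m)/√(m(1−m)/s) ≈ z_{0.8} = 0.842, so s ≈ 0.68·0.32·(0.842)²/(0.85−0.68)² = 5.3.
At s = 5.3: P(θ<0.85) ≈ 0.795. Adjusting to match 0.8 gives s ≈ 5.49.
So α = 0.68·5.49 ≈ 3.73, β = 0.32·5.49 ≈ 1.76.

α ≈ 3.73, β ≈ 1.76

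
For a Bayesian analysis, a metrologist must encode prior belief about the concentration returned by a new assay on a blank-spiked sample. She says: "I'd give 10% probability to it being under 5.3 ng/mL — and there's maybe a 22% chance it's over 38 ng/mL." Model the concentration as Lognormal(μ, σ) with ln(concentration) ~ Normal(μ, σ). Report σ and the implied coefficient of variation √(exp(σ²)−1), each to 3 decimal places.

σ ≈ 0.959, CV ≈ 1.229

If T ~ Lognormal(μ,σ) then ln T ~ Normal(μ,σ), so the p-quantile of ln T is μ + z_p·σ.
ln(5.3) = 1.668 and ln(38) = 3.638; z_{0.1} = -1.282, z_{0.78} = 0.7722.
σ = (3.638 − 1.668)/(0.7722 − (-1.282)) = 0.959.
μ = 1.668 − (-1.282)·0.959 = 2.897.
CV = √(exp(σ²)−1) = √(exp(0.9200)−1) = 1.229.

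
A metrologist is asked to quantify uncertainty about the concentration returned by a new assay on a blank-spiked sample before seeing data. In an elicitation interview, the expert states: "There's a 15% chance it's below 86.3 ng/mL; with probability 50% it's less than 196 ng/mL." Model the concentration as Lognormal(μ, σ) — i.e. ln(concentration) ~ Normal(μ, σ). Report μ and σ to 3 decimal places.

If T ~ Lognormal(μ,σ) then ln T ~ Normal(μ,σ), so the p-quantile of ln T is μ + z_p·σ.
ln(86.3) = 4.458 and ln(196) = 5.278; z_{0.15} = -1.036, z_{0.5} = 0.
σ = (5.278 − 4.458)/(0 − (-1.036)) = 0.791.
μ = 4.458 − (-1.036)·0.791 = 5.278.

μ ≈ 5.278, σ ≈ 0.791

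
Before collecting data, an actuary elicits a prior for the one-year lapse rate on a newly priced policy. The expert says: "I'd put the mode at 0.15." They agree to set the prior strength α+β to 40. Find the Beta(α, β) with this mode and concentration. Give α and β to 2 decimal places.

α = 6.70, β = 33.30

For α,β > 1 the Beta mode is (α−1)/(α+β−2). With α+β = 40, the mode is (α−1)/38.
Set (α−1)/38 = 0.15 → α = 1 + 0.15·38 = 6.70.
β = 40 − α = 33.30.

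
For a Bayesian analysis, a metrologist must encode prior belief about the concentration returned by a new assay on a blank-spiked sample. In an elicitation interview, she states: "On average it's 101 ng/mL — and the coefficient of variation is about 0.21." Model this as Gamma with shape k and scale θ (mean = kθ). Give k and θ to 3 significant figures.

k ≈ 22.7, θ ≈ 4.45

For Gamma(k, scale θ): mean = kθ, variance = kθ², so CV = 1/√k.
CV = 0.21, hence k = 1/CV² = 22.7.
Then θ = mean/k = 101/22.7 = 4.45.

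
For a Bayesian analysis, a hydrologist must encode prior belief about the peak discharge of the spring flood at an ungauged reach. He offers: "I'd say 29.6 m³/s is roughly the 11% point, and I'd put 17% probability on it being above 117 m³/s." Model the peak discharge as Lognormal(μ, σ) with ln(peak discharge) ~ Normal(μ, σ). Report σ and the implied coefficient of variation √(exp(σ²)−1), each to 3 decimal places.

σ ≈ 0.630, CV ≈ 0.698

If T ~ Lognormal(μ,σ) then ln T ~ Normal(μ,σ), so the p-quantile of ln T is μ + z_p·σ.
ln(29.6) = 3.388 and ln(117) = 4.762; z_{0.11} = -1.227, z_{0.83} = 0.9542.
σ = (4.762 − 3.388)/(0.9542 − (-1.227)) = 0.630.
μ = 3.388 − (-1.227)·0.630 = 4.161.
CV = √(exp(σ²)−1) = √(exp(0.3972)−1) = 0.698.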